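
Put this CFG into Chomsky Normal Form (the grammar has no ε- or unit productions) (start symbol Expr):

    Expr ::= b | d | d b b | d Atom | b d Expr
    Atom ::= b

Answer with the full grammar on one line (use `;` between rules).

Introduce a nonterminal for each terminal appearing in a rule of length ≥ 2: X1 → d, X2 → b.
Binarize each right-hand side of length ≥ 3 by chaining fresh nonterminals (Y1, Y2, …): affected rules were Expr → X1 X2 X2; Expr → X2 X1 Expr.

Expr ::= b | d | X1 Y1 | X1 Atom | X2 Y2; Atom ::= b; X1 ::= d; X2 ::= b; Y1 ::= X2 X2; Y2 ::= X1 Expr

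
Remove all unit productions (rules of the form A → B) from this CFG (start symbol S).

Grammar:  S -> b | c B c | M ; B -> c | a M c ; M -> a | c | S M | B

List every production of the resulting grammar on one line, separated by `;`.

S -> c | a M c | b | c B c | a | S M; B -> c | a M c; M -> c | a M c | a | S M

Unit pairs: M ⇒* {B}; S ⇒* {B, M}.
Replace each nonterminal's rules with the union of the non-unit rules of every nonterminal it unit-derives.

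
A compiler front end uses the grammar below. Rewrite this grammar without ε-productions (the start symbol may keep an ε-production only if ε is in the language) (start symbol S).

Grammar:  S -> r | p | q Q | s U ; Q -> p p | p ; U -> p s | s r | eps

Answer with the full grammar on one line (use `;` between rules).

Nullable set = {U}.
ε ∉ L(G), so no ε-production is kept.
Expand every rule over subsets of its nullable positions: S → s U gives s U | s.

S -> r | p | q Q | s U | s; Q -> p p | p; U -> p s | s r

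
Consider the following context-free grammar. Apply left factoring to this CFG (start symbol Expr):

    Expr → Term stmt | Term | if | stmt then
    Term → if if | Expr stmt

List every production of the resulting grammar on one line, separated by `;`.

Expr has alternatives sharing prefix 'Term': factor to Expr → Term Expr1 with Expr1 → stmt | ε.

Expr → if | stmt then | Term Expr1; Term → if if | Expr stmt; Expr1 → stmt | eps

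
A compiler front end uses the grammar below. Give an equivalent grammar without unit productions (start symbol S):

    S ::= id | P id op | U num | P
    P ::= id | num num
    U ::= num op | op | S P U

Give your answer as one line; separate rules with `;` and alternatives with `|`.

S ::= id | P id op | U num | num num; P ::= id | num num; U ::= num op | op | S P U

Unit pairs: S ⇒* {P}.
Replace each nonterminal's rules with the union of the non-unit rules of every nonterminal it unit-derives.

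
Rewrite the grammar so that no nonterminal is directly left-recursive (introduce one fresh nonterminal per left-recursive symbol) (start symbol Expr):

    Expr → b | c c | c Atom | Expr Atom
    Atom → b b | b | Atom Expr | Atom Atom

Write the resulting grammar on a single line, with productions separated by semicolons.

Left recursion appears on Expr, Atom.
For Expr: α = {Atom}, β = {b, c c, c Atom}. Rewrite as Expr → β Expr1 and Expr1 → α Expr1 | ε.
For Atom: α = {Expr, Atom}, β = {b b, b}. Rewrite as Atom → β Atom1 and Atom1 → α Atom1 | ε.

Expr → b Expr1 | c c Expr1 | c Atom Expr1; Atom → b b Atom1 | b Atom1; Expr1 → Atom Expr1 | epsilon; Atom1 → Expr Atom1 | Atom Atom1 | epsilon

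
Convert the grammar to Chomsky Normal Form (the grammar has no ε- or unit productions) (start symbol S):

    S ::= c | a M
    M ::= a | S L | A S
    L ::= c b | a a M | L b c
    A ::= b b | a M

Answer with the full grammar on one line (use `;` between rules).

S ::= c | X1 M; M ::= a | S L | A S; L ::= X2 X3 | X1 Y1 | L Y2; A ::= X3 X3 | X1 M; X1 ::= a; X2 ::= c; X3 ::= b; Y1 ::= X1 M; Y2 ::= X3 X2

Introduce a nonterminal for each terminal appearing in a rule of length ≥ 2: X1 → a, X2 → c, X3 → b.
Binarize each right-hand side of length ≥ 3 by chaining fresh nonterminals (Y1, Y2, …): affected rules were L → X1 X1 M; L → L X3 X2.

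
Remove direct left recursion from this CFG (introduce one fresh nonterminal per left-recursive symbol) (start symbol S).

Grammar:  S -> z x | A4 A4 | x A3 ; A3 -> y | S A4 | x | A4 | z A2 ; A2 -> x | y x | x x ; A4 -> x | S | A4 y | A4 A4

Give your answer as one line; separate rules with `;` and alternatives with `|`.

A4 is directly left-recursive.
For A4: α = {y, A4}, β = {x, S}. Rewrite as A4 → β A4' and A4' → α A4' | ε.

S -> z x | A4 A4 | x A3; A3 -> y | S A4 | x | A4 | z A2; A2 -> x | y x | x x; A4 -> x A4' | S A4'; A4' -> y A4' | A4 A4' | eps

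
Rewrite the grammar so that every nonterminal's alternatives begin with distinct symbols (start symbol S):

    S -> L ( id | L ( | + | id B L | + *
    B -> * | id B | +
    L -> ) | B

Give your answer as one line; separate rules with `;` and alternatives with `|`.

S has alternatives sharing prefix 'L (': factor to S → L ( S' with S' → id | ε.
S has alternatives sharing prefix '+': factor to S → + S'' with S'' → ε | *.

S -> id B L | L ( S' | + S''; B -> * | id B | +; L -> ) | B; S' -> id | eps; S'' -> eps | *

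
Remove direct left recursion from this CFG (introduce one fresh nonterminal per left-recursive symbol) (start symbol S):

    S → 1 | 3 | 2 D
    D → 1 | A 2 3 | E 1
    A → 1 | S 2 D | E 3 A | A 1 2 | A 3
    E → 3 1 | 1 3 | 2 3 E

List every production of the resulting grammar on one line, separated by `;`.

A is directly left-recursive.
For A: α = {1 2, 3}, β = {1, S 2 D, E 3 A}. Rewrite as A → β A' and A' → α A' | ε.

S → 1 | 3 | 2 D; D → 1 | A 2 3 | E 1; A → 1 A' | S 2 D A' | E 3 A A'; E → 3 1 | 1 3 | 2 3 E; A' → 1 2 A' | 3 A' | ε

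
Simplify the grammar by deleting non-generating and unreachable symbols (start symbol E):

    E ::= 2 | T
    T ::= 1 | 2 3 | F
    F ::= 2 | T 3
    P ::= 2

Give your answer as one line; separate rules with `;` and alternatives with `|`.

Generating nonterminals: {E, F, P, T}.
Reachable from E after that: {E, F, T}.
Removed useless symbols: {P} and every production mentioning them.

E ::= 2 | T; T ::= 1 | 2 3 | F; F ::= 2 | T 3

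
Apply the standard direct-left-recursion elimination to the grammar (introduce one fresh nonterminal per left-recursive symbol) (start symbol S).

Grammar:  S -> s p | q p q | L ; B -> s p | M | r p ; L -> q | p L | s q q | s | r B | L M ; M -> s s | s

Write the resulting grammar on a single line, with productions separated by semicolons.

Directly left-recursive nonterminal: L.
For L: α = {M}, β = {q, p L, s q q, s, r B}. Rewrite as L → β L' and L' → α L' | ε.

S -> s p | q p q | L; B -> s p | M | r p; L -> q L' | p L L' | s q q L' | s L' | r B L'; M -> s s | s; L' -> M L' | epsilon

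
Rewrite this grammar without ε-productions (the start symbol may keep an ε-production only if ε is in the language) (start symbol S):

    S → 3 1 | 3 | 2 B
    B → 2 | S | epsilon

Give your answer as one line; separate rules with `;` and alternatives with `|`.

S → 3 1 | 3 | 2 B | 2; B → 2 | S

Nullable set = {B}.
ε ∉ L(G), so no ε-production is kept.
Add the nullable-subset variants: S → 2 B gives 2 B | 2.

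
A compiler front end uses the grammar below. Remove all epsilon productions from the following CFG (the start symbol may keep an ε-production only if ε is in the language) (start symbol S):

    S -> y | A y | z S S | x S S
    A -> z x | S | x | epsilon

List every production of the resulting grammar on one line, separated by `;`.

S -> y | A y | z S S | x S S; A -> z x | S | x

Nullable nonterminals: {A}.
ε ∉ L(G), so no ε-production is kept.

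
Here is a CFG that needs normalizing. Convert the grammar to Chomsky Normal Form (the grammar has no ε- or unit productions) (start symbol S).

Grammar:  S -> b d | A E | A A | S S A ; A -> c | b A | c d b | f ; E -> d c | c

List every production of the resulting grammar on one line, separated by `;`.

Introduce a nonterminal for each terminal appearing in a rule of length ≥ 2: X1 → b, X2 → d, X3 → c.
Binarize each right-hand side of length ≥ 3 by chaining fresh nonterminals (Y1, Y2, …): affected rules were S → S S A; A → X3 X2 X1.

S -> X1 X2 | A E | A A | S Y1; A -> c | X1 A | X3 Y2 | f; E -> X2 X3 | c; X1 -> b; X2 -> d; X3 -> c; Y1 -> S A; Y2 -> X2 X1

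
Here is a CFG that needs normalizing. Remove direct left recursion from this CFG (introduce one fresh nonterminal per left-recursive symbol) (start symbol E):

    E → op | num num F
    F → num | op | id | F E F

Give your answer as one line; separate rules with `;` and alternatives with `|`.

E → op | num num F; F → num F' | op F' | id F'; F' → E F F' | ε

Left recursion appears on F.
For F: α = {E F}, β = {num, op, id}. Rewrite as F → β F' and F' → α F' | ε.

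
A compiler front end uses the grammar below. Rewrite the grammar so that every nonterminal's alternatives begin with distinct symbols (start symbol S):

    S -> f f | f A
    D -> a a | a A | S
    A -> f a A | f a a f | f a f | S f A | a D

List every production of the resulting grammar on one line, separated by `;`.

S has alternatives sharing prefix 'f': factor to S → f S' with S' → f | A.
D has alternatives sharing prefix 'a': factor to D → a D' with D' → a | A.
A has alternatives sharing prefix 'f a': factor to A → f a A' with A' → A | a f | f.

S -> f S'; D -> S | a D'; A -> S f A | a D | f a A'; S' -> f | A; D' -> a | A; A' -> A | a f | f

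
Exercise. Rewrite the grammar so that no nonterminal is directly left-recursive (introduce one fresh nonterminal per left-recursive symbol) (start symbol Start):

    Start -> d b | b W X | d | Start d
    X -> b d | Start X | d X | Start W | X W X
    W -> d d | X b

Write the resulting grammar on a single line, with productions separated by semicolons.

Left recursion appears on Start, X.
For Start: α = {d}, β = {d b, b W X, d}. Rewrite as Start → β Start1 and Start1 → α Start1 | ε.
For X: α = {W X}, β = {b d, Start X, d X, Start W}. Rewrite as X → β X1 and X1 → α X1 | ε.

Start -> d b Start1 | b W X Start1 | d Start1; X -> b d X1 | Start X X1 | d X X1 | Start W X1; W -> d d | X b; Start1 -> d Start1 | ε; X1 -> W X X1 | ε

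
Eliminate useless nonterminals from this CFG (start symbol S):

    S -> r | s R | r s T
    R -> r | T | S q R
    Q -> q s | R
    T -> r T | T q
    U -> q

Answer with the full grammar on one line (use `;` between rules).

Generating nonterminals: {Q, R, S, U}.
Reachable from S after that: {R, S}.
Removed useless symbols: {Q, T, U} and every production mentioning them.

S -> r | s R; R -> r | S q R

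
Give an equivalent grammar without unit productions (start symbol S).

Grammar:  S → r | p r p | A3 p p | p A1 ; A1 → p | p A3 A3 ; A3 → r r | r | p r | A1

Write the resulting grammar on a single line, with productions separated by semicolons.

Unit pairs: A3 ⇒* {A1}.
For each unit pair (A, B), copy every non-unit production of B to A, then drop all unit productions.

S → r | p r p | A3 p p | p A1; A1 → p | p A3 A3; A3 → p | p A3 A3 | r r | r | p r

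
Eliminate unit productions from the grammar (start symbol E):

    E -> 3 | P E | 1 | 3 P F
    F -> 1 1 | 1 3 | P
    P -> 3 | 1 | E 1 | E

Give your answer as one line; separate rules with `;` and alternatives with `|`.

E -> 3 | P E | 1 | 3 P F; F -> 3 | P E | 1 | 3 P F | 1 1 | 1 3 | E 1; P -> 3 | P E | 1 | 3 P F | E 1

Unit pairs: F ⇒* {E, P}; P ⇒* {E}.
For every A with A ⇒* B via unit rules, add B's non-unit alternatives to A; then delete every rule of the form X → Y.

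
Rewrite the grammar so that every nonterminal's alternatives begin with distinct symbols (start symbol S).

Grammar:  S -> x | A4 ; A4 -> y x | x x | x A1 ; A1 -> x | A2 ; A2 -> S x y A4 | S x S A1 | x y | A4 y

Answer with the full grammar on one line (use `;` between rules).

A4 has alternatives sharing prefix 'x': factor to A4 → x A4' with A4' → x | A1.
A2 has alternatives sharing prefix 'S x': factor to A2 → S x A2' with A2' → y A4 | S A1.

S -> x | A4; A4 -> y x | x A4'; A1 -> x | A2; A2 -> x y | A4 y | S x A2'; A4' -> x | A1; A2' -> y A4 | S A1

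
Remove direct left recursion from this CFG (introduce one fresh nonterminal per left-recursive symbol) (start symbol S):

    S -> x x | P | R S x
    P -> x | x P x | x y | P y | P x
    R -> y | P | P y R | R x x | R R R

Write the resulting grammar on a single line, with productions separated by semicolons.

Directly left-recursive nonterminals: P, R.
For P: α = {y, x}, β = {x, x P x, x y}. Rewrite as P → β P' and P' → α P' | ε.
For R: α = {x x, R R}, β = {y, P, P y R}. Rewrite as R → β R' and R' → α R' | ε.

S -> x x | P | R S x; P -> x P' | x P x P' | x y P'; R -> y R' | P R' | P y R R'; P' -> y P' | x P' | epsilon; R' -> x x R' | R R R' | epsilon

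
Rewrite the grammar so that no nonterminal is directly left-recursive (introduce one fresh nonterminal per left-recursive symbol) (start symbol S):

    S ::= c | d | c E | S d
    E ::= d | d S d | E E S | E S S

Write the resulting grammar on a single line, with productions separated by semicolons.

S ::= c S' | d S' | c E S'; E ::= d E' | d S d E'; S' ::= d S' | ε; E' ::= E S E' | S S E' | ε

Directly left-recursive nonterminals: S, E.
For S: α = {d}, β = {c, d, c E}. Rewrite as S → β S' and S' → α S' | ε.
For E: α = {E S, S S}, β = {d, d S d}. Rewrite as E → β E' and E' → α E' | ε.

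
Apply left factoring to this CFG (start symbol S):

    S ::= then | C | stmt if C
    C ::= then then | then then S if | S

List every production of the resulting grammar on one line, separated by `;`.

S ::= then | C | stmt if C; C ::= S | then then C'; C' ::= ε | S if

C has alternatives sharing prefix 'then then': factor to C → then then C' with C' → ε | S if.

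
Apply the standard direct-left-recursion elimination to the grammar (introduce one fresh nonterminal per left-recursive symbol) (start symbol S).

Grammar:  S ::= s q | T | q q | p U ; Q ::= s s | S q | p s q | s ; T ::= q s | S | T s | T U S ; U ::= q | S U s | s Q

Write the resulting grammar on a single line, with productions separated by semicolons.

Directly left-recursive nonterminal: T.
For T: α = {s, U S}, β = {q s, S}. Rewrite as T → β T' and T' → α T' | ε.

S ::= s q | T | q q | p U; Q ::= s s | S q | p s q | s; T ::= q s T' | S T'; U ::= q | S U s | s Q; T' ::= s T' | U S T' | ε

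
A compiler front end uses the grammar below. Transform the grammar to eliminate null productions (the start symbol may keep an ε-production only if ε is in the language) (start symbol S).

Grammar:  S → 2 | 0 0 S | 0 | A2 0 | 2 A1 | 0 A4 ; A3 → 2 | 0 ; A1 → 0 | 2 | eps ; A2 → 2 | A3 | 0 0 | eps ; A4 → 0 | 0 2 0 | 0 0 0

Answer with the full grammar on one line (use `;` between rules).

Nullable nonterminals: {A1, A2}.
ε ∉ L(G), so no ε-production is kept.

S → 2 | 0 0 S | 0 | A2 0 | 2 A1 | 0 A4; A3 → 2 | 0; A1 → 0 | 2; A2 → 2 | A3 | 0 0; A4 → 0 | 0 2 0 | 0 0 0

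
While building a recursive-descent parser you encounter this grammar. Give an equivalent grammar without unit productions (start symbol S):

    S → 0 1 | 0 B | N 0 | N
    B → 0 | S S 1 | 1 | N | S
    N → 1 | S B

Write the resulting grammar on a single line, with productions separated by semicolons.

Unit pairs: B ⇒* {N, S}; S ⇒* {N}.
For each unit pair (A, B), copy every non-unit production of B to A, then drop all unit productions.

S → 0 1 | 0 B | N 0 | 1 | S B; B → 0 | S S 1 | 1 | 0 1 | 0 B | N 0 | S B; N → 1 | S B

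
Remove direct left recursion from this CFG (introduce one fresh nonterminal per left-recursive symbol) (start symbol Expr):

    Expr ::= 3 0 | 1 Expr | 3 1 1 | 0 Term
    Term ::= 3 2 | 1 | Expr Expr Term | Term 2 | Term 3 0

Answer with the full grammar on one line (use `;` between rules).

Directly left-recursive nonterminal: Term.
For Term: α = {2, 3 0}, β = {3 2, 1, Expr Expr Term}. Rewrite as Term → β Term1 and Term1 → α Term1 | ε.

Expr ::= 3 0 | 1 Expr | 3 1 1 | 0 Term; Term ::= 3 2 Term1 | 1 Term1 | Expr Expr Term Term1; Term1 ::= 2 Term1 | 3 0 Term1 | ε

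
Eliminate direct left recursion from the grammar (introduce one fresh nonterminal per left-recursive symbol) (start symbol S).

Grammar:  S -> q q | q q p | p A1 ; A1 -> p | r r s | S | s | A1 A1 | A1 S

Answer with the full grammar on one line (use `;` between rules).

S -> q q | q q p | p A1; A1 -> p A1' | r r s A1' | S A1' | s A1'; A1' -> A1 A1' | S A1' | eps

Left recursion appears on A1.
For A1: α = {A1, S}, β = {p, r r s, S, s}. Rewrite as A1 → β A1' and A1' → α A1' | ε.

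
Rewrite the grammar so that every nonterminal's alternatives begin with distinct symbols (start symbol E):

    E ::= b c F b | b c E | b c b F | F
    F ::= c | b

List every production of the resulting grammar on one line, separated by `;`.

E has alternatives sharing prefix 'b c': factor to E → b c E' with E' → F b | E | b F.

E ::= F | b c E'; F ::= c | b; E' ::= F b | E | b F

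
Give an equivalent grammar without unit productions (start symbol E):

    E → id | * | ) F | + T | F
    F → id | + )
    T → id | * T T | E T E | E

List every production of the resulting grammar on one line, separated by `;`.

Unit pairs: E ⇒* {F}; T ⇒* {E, F}.
For each unit pair (A, B), copy every non-unit production of B to A, then drop all unit productions.

E → id | * | ) F | + T | + ); F → id | + ); T → id | * | ) F | + T | + ) | * T T | E T E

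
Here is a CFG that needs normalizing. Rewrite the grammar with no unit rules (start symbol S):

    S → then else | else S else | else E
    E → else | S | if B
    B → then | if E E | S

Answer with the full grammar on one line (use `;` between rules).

Unit pairs: B ⇒* {S}; E ⇒* {S}.
For each unit pair (A, B), copy every non-unit production of B to A, then drop all unit productions.

S → then else | else S else | else E; E → else | if B | then else | else S else | else E; B → then | if E E | then else | else S else | else E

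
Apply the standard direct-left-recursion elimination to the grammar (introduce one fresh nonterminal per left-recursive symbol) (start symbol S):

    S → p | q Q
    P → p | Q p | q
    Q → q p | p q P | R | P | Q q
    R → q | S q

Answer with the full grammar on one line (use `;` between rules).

S → p | q Q; P → p | Q p | q; Q → q p Q' | p q P Q' | R Q' | P Q'; R → q | S q; Q' → q Q' | ε

Q is directly left-recursive.
For Q: α = {q}, β = {q p, p q P, R, P}. Rewrite as Q → β Q' and Q' → α Q' | ε.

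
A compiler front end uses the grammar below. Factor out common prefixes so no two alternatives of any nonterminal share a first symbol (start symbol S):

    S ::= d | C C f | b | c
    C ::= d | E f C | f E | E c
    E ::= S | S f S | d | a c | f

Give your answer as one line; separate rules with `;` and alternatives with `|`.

C has alternatives sharing prefix 'E': factor to C → E C' with C' → f C | c.
E has alternatives sharing prefix 'S': factor to E → S E' with E' → ε | f S.

S ::= d | C C f | b | c; C ::= d | f E | E C'; E ::= d | a c | f | S E'; C' ::= f C | c; E' ::= ε | f S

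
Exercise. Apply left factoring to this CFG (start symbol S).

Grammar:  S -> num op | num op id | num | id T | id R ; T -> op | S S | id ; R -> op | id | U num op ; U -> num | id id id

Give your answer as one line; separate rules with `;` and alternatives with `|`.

S has alternatives sharing prefix 'num': factor to S → num S' with S' → op | op id | ε.
S has alternatives sharing prefix 'id': factor to S → id S'' with S'' → T | R.
S' has alternatives sharing prefix 'op': factor to S' → op S''' with S''' → ε | id.

S -> num S' | id S''; T -> op | S S | id; R -> op | id | U num op; U -> num | id id id; S' -> ε | op S'''; S'' -> T | R; S''' -> ε | id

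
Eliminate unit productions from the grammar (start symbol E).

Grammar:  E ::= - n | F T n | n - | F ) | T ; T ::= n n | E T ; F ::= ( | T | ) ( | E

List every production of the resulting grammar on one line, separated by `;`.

E ::= - n | F T n | n - | F ) | n n | E T; T ::= n n | E T; F ::= - n | F T n | n - | F ) | ( | ) ( | n n | E T

Unit pairs: E ⇒* {T}; F ⇒* {E, T}.
Replace each nonterminal's rules with the union of the non-unit rules of every nonterminal it unit-derives.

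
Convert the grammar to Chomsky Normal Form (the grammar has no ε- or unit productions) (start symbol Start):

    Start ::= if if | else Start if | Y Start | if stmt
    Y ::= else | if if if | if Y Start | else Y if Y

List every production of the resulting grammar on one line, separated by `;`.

Introduce a nonterminal for each terminal appearing in a rule of length ≥ 2: X1 → if, X2 → else, X3 → stmt.
Binarize each right-hand side of length ≥ 3 by chaining fresh nonterminals (Y1, Y2, …): affected rules were Start → X2 Start X1; Y → X1 X1 X1; Y → X1 Y Start; Y → X2 Y X1 Y.

Start ::= X1 X1 | X2 Y1 | Y Start | X1 X3; Y ::= else | X1 Y2 | X1 Y3 | X2 Y4; X1 ::= if; X2 ::= else; X3 ::= stmt; Y1 ::= Start X1; Y2 ::= X1 X1; Y3 ::= Y Start; Y4 ::= Y Y5; Y5 ::= X1 Y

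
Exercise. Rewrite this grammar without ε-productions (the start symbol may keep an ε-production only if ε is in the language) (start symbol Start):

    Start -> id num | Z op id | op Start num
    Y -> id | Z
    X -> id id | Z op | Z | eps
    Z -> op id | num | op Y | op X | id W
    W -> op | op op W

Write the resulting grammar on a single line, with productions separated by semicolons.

Nullable nonterminals: {X}.
ε ∉ L(G), so no ε-production is kept.
Expand every rule over subsets of its nullable positions: Z → op X gives op X | op.

Start -> id num | Z op id | op Start num; Y -> id | Z; X -> id id | Z op | Z; Z -> op id | num | op Y | op X | op | id W; W -> op | op op W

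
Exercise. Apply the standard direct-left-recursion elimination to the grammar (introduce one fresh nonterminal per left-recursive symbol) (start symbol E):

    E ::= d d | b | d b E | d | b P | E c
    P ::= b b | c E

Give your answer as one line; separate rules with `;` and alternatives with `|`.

Directly left-recursive nonterminal: E.
For E: α = {c}, β = {d d, b, d b E, d, b P}. Rewrite as E → β E' and E' → α E' | ε.

E ::= d d E' | b E' | d b E E' | d E' | b P E'; P ::= b b | c E; E' ::= c E' | ε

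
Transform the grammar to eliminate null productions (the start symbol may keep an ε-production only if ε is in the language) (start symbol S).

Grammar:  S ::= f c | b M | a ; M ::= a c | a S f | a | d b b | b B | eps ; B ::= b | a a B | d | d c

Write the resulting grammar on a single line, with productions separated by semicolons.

The nullable symbols are {M}.
ε ∉ L(G), so no ε-production is kept.
Expand every rule over subsets of its nullable positions: S → b M gives b M | b.

S ::= f c | b M | b | a; M ::= a c | a S f | a | d b b | b B; B ::= b | a a B | d | d c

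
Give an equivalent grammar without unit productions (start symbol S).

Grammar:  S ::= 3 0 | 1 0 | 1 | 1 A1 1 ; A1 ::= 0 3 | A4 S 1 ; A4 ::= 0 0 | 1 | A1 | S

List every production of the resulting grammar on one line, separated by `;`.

S ::= 3 0 | 1 0 | 1 | 1 A1 1; A1 ::= 0 3 | A4 S 1; A4 ::= 0 0 | 1 | 0 3 | A4 S 1 | 3 0 | 1 0 | 1 A1 1

Unit pairs: A4 ⇒* {A1, S}.
For every A with A ⇒* B via unit rules, add B's non-unit alternatives to A; then delete every rule of the form X → Y.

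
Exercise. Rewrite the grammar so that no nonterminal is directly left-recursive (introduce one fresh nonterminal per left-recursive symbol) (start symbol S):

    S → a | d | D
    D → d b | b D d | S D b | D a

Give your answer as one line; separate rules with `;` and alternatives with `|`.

S → a | d | D; D → d b D' | b D d D' | S D b D'; D' → a D' | eps

Left recursion appears on D.
For D: α = {a}, β = {d b, b D d, S D b}. Rewrite as D → β D' and D' → α D' | ε.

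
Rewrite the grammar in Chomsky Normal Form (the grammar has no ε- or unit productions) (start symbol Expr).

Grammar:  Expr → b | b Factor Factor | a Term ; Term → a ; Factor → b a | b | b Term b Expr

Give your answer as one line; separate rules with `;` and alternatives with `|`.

Expr → b | X1 Y1 | X2 Term; Term → a; Factor → X1 X2 | b | X1 Y2; X1 → b; X2 → a; Y1 → Factor Factor; Y2 → Term Y3; Y3 → X1 Expr

Introduce a nonterminal for each terminal appearing in a rule of length ≥ 2: X1 → b, X2 → a.
Binarize each right-hand side of length ≥ 3 by chaining fresh nonterminals (Y1, Y2, …): affected rules were Expr → X1 Factor Factor; Factor → X1 Term X1 Expr.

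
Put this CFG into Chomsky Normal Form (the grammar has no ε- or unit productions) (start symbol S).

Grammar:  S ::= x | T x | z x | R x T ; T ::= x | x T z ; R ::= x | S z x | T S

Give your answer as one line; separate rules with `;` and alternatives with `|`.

Introduce a nonterminal for each terminal appearing in a rule of length ≥ 2: X1 → x, X2 → z.
Binarize each right-hand side of length ≥ 3 by chaining fresh nonterminals (Y1, Y2, …): affected rules were S → R X1 T; T → X1 T X2; R → S X2 X1.

S ::= x | T X1 | X2 X1 | R Y1; T ::= x | X1 Y2; R ::= x | S Y3 | T S; X1 ::= x; X2 ::= z; Y1 ::= X1 T; Y2 ::= T X2; Y3 ::= X2 X1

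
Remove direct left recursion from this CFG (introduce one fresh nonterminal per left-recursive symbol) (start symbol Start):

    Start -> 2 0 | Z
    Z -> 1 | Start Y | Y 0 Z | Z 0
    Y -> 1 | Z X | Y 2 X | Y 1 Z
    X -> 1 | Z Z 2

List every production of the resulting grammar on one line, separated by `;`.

Start -> 2 0 | Z; Z -> 1 Z1 | Start Y Z1 | Y 0 Z Z1; Y -> 1 Y1 | Z X Y1; X -> 1 | Z Z 2; Z1 -> 0 Z1 | eps; Y1 -> 2 X Y1 | 1 Z Y1 | eps

Directly left-recursive nonterminals: Z, Y.
For Z: α = {0}, β = {1, Start Y, Y 0 Z}. Rewrite as Z → β Z1 and Z1 → α Z1 | ε.
For Y: α = {2 X, 1 Z}, β = {1, Z X}. Rewrite as Y → β Y1 and Y1 → α Y1 | ε.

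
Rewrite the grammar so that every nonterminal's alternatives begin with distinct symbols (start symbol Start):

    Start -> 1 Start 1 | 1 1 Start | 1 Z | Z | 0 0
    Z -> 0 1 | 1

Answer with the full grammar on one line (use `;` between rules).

Start -> Z | 0 0 | 1 Start1; Z -> 0 1 | 1; Start1 -> Start 1 | 1 Start | Z

Start has alternatives sharing prefix '1': factor to Start → 1 Start1 with Start1 → Start 1 | 1 Start | Z.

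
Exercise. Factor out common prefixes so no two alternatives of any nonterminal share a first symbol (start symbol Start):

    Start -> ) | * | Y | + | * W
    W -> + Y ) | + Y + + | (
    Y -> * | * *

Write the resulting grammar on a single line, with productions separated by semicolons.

Start has alternatives sharing prefix '*': factor to Start → * Start1 with Start1 → ε | W.
W has alternatives sharing prefix '+ Y': factor to W → + Y W1 with W1 → ) | + +.
Y has alternatives sharing prefix '*': factor to Y → * Y1 with Y1 → ε | *.

Start -> ) | Y | + | * Start1; W -> ( | + Y W1; Y -> * Y1; Start1 -> eps | W; W1 -> ) | + +; Y1 -> eps | *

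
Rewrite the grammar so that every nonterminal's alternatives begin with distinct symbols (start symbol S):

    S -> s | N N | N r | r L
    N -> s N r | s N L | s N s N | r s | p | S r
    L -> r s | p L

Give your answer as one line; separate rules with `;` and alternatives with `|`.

S -> s | r L | N S'; N -> r s | p | S r | s N N'; L -> r s | p L; S' -> N | r; N' -> r | L | s N

S has alternatives sharing prefix 'N': factor to S → N S' with S' → N | r.
N has alternatives sharing prefix 's N': factor to N → s N N' with N' → r | L | s N.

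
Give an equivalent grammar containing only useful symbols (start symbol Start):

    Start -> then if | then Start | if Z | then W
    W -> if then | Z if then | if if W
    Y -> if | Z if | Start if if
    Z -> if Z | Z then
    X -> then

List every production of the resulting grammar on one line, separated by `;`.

Generating nonterminals: {Start, W, X, Y}.
Reachable from Start after that: {Start, W}.
Removed useless symbols: {X, Y, Z} and every production mentioning them.

Start -> then if | then Start | then W; W -> if then | if if W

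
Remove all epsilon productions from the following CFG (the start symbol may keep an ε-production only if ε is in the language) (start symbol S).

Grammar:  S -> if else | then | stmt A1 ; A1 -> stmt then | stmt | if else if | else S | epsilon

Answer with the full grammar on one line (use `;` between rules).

Nullable nonterminals: {A1}.
ε ∉ L(G), so no ε-production is kept.
Add the nullable-subset variants: S → stmt A1 gives stmt A1 | stmt.

S -> if else | then | stmt A1 | stmt; A1 -> stmt then | stmt | if else if | else S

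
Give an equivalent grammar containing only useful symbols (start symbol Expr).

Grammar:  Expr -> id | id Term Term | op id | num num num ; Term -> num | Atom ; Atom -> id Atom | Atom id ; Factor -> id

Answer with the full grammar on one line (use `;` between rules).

Expr -> id | id Term Term | op id | num num num; Term -> num

Generating nonterminals: {Expr, Factor, Term}.
Reachable from Expr after that: {Expr, Term}.
Removed useless symbols: {Atom, Factor} and every production mentioning them.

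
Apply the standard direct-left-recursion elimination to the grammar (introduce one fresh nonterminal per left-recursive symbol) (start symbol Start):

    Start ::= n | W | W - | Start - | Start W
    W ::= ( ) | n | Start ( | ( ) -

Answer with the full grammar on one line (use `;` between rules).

Start ::= n Start1 | W Start1 | W - Start1; W ::= ( ) | n | Start ( | ( ) -; Start1 ::= - Start1 | W Start1 | ε

Start is directly left-recursive.
For Start: α = {-, W}, β = {n, W, W -}. Rewrite as Start → β Start1 and Start1 → α Start1 | ε.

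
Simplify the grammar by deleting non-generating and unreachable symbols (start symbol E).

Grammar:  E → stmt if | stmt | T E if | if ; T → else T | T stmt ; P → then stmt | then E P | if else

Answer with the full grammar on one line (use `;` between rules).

Generating nonterminals: {E, P}.
Reachable from E after that: {E}.
Removed useless symbols: {P, T} and every production mentioning them.

E → stmt if | stmt | if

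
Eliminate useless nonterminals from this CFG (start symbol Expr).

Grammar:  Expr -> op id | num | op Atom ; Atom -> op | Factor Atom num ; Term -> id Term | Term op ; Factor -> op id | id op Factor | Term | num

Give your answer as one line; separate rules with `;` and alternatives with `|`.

Expr -> op id | num | op Atom; Atom -> op | Factor Atom num; Factor -> op id | id op Factor | num

Generating nonterminals: {Atom, Expr, Factor}.
Reachable from Expr after that: {Atom, Expr, Factor}.
Removed useless symbols: {Term} and every production mentioning them.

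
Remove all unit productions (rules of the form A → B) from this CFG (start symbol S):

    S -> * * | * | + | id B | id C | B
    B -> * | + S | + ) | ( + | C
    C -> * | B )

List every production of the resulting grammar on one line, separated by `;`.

Unit pairs: B ⇒* {C}; S ⇒* {B, C}.
For each unit pair (A, B), copy every non-unit production of B to A, then drop all unit productions.

S -> * | + S | + ) | ( + | B ) | * * | + | id B | id C; B -> * | + S | + ) | ( + | B ); C -> * | B )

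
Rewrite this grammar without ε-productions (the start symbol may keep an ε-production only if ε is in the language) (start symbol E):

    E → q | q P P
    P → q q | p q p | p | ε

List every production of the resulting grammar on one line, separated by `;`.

E → q | q P P | q P; P → q q | p q p | p

Nullable set = {P}.
ε ∉ L(G), so no ε-production is kept.
Add the nullable-subset variants: E → q P P gives q P P | q P.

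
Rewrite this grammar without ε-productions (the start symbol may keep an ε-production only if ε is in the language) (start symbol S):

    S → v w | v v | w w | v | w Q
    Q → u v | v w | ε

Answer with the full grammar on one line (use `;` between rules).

The nullable symbols are {Q}.
ε ∉ L(G), so no ε-production is kept.
For each production, add variants omitting each subset of nullable occurrences: S → w Q gives w Q | w.

S → v w | v v | w w | v | w Q | w; Q → u v | v w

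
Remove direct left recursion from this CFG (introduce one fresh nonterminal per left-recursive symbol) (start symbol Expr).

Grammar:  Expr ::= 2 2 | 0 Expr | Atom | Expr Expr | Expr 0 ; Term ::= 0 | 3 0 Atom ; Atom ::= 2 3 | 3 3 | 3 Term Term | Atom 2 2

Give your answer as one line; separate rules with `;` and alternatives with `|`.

Expr ::= 2 2 Expr1 | 0 Expr Expr1 | Atom Expr1; Term ::= 0 | 3 0 Atom; Atom ::= 2 3 Atom1 | 3 3 Atom1 | 3 Term Term Atom1; Expr1 ::= Expr Expr1 | 0 Expr1 | ε; Atom1 ::= 2 2 Atom1 | ε

Expr, Atom are directly left-recursive.
For Expr: α = {Expr, 0}, β = {2 2, 0 Expr, Atom}. Rewrite as Expr → β Expr1 and Expr1 → α Expr1 | ε.
For Atom: α = {2 2}, β = {2 3, 3 3, 3 Term Term}. Rewrite as Atom → β Atom1 and Atom1 → α Atom1 | ε.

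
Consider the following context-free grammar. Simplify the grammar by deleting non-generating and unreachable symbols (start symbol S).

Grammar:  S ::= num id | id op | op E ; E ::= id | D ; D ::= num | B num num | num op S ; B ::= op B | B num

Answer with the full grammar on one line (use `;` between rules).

Generating nonterminals: {D, E, S}.
Reachable from S after that: {D, E, S}.
Removed useless symbols: {B} and every production mentioning them.

S ::= num id | id op | op E; E ::= id | D; D ::= num | num op S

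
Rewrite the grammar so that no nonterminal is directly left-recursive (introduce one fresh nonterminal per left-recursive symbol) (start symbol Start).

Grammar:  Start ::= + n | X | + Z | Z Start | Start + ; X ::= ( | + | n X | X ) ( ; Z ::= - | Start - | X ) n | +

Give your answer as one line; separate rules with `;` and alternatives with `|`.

Start ::= + n Start1 | X Start1 | + Z Start1 | Z Start Start1; X ::= ( X1 | + X1 | n X X1; Z ::= - | Start - | X ) n | +; Start1 ::= + Start1 | ε; X1 ::= ) ( X1 | ε

Directly left-recursive nonterminals: Start, X.
For Start: α = {+}, β = {+ n, X, + Z, Z Start}. Rewrite as Start → β Start1 and Start1 → α Start1 | ε.
For X: α = {) (}, β = {(, +, n X}. Rewrite as X → β X1 and X1 → α X1 | ε.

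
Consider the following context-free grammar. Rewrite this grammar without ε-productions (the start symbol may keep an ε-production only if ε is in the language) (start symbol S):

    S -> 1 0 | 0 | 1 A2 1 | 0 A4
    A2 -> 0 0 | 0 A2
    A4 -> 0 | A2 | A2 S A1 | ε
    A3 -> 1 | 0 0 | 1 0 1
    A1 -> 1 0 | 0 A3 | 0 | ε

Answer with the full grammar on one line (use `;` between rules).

Nullable set = {A1, A4}.
ε ∉ L(G), so no ε-production is kept.
Add the nullable-subset variants: A4 → A2 S A1 gives A2 S A1 | A2 S.

S -> 1 0 | 0 | 1 A2 1 | 0 A4; A2 -> 0 0 | 0 A2; A4 -> 0 | A2 | A2 S A1 | A2 S; A3 -> 1 | 0 0 | 1 0 1; A1 -> 1 0 | 0 A3 | 0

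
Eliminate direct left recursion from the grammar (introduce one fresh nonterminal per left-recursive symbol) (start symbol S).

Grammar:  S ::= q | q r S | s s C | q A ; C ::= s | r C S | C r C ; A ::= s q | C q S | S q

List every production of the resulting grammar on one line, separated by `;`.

S ::= q | q r S | s s C | q A; C ::= s C' | r C S C'; A ::= s q | C q S | S q; C' ::= r C C' | ε

Directly left-recursive nonterminal: C.
For C: α = {r C}, β = {s, r C S}. Rewrite as C → β C' and C' → α C' | ε.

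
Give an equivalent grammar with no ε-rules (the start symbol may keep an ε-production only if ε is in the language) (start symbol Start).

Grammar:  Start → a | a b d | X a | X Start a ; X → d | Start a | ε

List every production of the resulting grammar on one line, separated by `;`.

Start → a | a b d | X a | X Start a | Start a; X → d | Start a

The nullable symbols are {X}.
ε ∉ L(G), so no ε-production is kept.
Add the nullable-subset variants: Start → X Start a gives X Start a | Start a.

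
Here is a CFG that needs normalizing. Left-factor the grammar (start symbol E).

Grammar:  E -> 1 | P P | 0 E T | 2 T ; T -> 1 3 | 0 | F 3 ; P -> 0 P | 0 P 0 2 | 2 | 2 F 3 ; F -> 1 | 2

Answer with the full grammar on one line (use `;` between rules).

P has alternatives sharing prefix '0 P': factor to P → 0 P P' with P' → ε | 0 2.
P has alternatives sharing prefix '2': factor to P → 2 P'' with P'' → ε | F 3.

E -> 1 | P P | 0 E T | 2 T; T -> 1 3 | 0 | F 3; P -> 0 P P' | 2 P''; F -> 1 | 2; P' -> ε | 0 2; P'' -> ε | F 3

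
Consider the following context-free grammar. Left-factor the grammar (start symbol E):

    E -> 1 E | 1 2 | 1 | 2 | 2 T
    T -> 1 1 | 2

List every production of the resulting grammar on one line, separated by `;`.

E has alternatives sharing prefix '1': factor to E → 1 E' with E' → E | 2 | ε.
E has alternatives sharing prefix '2': factor to E → 2 E'' with E'' → ε | T.

E -> 1 E' | 2 E''; T -> 1 1 | 2; E' -> E | 2 | ε; E'' -> ε | T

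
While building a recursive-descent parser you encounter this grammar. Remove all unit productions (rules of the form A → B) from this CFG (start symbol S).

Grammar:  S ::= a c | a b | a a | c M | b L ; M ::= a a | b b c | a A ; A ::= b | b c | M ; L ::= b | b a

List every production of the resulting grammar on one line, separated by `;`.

S ::= a c | a b | a a | c M | b L; M ::= a a | b b c | a A; A ::= b | b c | a a | b b c | a A; L ::= b | b a

Unit pairs: A ⇒* {M}.
For every A with A ⇒* B via unit rules, add B's non-unit alternatives to A; then delete every rule of the form X → Y.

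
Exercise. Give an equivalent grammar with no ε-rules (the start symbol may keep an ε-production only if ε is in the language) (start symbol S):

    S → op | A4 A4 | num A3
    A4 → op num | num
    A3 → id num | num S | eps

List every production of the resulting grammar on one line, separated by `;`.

The nullable symbols are {A3}.
ε ∉ L(G), so no ε-production is kept.
Add the nullable-subset variants: S → num A3 gives num A3 | num.

S → op | A4 A4 | num A3 | num; A4 → op num | num; A3 → id num | num S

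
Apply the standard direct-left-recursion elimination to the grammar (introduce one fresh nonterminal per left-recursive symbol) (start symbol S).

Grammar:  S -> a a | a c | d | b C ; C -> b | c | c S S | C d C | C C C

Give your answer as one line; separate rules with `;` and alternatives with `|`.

S -> a a | a c | d | b C; C -> b C' | c C' | c S S C'; C' -> d C C' | C C C' | ε

C is directly left-recursive.
For C: α = {d C, C C}, β = {b, c, c S S}. Rewrite as C → β C' and C' → α C' | ε.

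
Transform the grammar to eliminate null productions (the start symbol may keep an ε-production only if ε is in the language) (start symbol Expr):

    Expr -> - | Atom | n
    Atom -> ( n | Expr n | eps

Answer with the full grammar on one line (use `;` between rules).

The nullable symbols are {Atom, Expr}.
ε ∈ L(G) since Expr is nullable, so keep Expr → ε.
Expand every rule over subsets of its nullable positions: Atom → Expr n gives Expr n | n.

Expr -> - | Atom | n | ε; Atom -> ( n | Expr n | n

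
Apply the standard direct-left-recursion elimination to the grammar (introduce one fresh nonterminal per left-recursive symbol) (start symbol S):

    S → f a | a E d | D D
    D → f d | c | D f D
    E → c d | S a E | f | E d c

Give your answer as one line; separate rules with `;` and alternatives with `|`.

S → f a | a E d | D D; D → f d D' | c D'; E → c d E' | S a E E' | f E'; D' → f D D' | ε; E' → d c E' | ε

Left recursion appears on D, E.
For D: α = {f D}, β = {f d, c}. Rewrite as D → β D' and D' → α D' | ε.
For E: α = {d c}, β = {c d, S a E, f}. Rewrite as E → β E' and E' → α E' | ε.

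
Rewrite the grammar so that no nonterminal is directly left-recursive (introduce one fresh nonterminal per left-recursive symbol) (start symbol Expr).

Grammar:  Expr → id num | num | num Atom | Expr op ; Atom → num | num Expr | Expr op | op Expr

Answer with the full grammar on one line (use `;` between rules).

Left recursion appears on Expr.
For Expr: α = {op}, β = {id num, num, num Atom}. Rewrite as Expr → β Expr1 and Expr1 → α Expr1 | ε.

Expr → id num Expr1 | num Expr1 | num Atom Expr1; Atom → num | num Expr | Expr op | op Expr; Expr1 → op Expr1 | ε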